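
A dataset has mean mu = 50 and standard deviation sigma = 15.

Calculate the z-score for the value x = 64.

0.9333

Step 1: Recall the z-score formula: z = (x - mu) / sigma
Step 2: Substitute values: z = (64 - 50) / 15
Step 3: z = 14 / 15 = 0.9333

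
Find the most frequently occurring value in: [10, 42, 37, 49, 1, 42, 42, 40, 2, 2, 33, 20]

42

Step 1: Count the frequency of each value:
  1: appears 1 time(s)
  2: appears 2 time(s)
  10: appears 1 time(s)
  20: appears 1 time(s)
  33: appears 1 time(s)
  37: appears 1 time(s)
  40: appears 1 time(s)
  42: appears 3 time(s)
  49: appears 1 time(s)
Step 2: The value 42 appears most frequently (3 times).
Step 3: Mode = 42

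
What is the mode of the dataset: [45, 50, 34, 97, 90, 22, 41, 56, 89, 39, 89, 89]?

89

Step 1: Count the frequency of each value:
  22: appears 1 time(s)
  34: appears 1 time(s)
  39: appears 1 time(s)
  41: appears 1 time(s)
  45: appears 1 time(s)
  50: appears 1 time(s)
  56: appears 1 time(s)
  89: appears 3 time(s)
  90: appears 1 time(s)
  97: appears 1 time(s)
Step 2: The value 89 appears most frequently (3 times).
Step 3: Mode = 89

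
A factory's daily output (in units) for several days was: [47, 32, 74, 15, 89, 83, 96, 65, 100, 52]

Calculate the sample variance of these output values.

805.3444

Step 1: Compute the mean: (47 + 32 + 74 + 15 + 89 + 83 + 96 + 65 + 100 + 52) / 10 = 65.3
Step 2: Compute squared deviations from the mean:
  (47 - 65.3)^2 = 334.89
  (32 - 65.3)^2 = 1108.89
  (74 - 65.3)^2 = 75.69
  (15 - 65.3)^2 = 2530.09
  (89 - 65.3)^2 = 561.69
  (83 - 65.3)^2 = 313.29
  (96 - 65.3)^2 = 942.49
  (65 - 65.3)^2 = 0.09
  (100 - 65.3)^2 = 1204.09
  (52 - 65.3)^2 = 176.89
Step 3: Sum of squared deviations = 7248.1
Step 4: Sample variance = 7248.1 / 9 = 805.3444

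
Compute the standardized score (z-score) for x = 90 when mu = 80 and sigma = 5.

2

Step 1: Recall the z-score formula: z = (x - mu) / sigma
Step 2: Substitute values: z = (90 - 80) / 5
Step 3: z = 10 / 5 = 2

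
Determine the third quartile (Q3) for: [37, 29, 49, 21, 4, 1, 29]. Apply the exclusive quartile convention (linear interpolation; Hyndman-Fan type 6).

37

Step 1: Sort the data: [1, 4, 21, 29, 29, 37, 49]
Step 2: n = 7
Step 3: Using the exclusive quartile method:
  Q1 = 4
  Q2 (median) = 29
  Q3 = 37
  IQR = Q3 - Q1 = 37 - 4 = 33
Step 4: Q3 = 37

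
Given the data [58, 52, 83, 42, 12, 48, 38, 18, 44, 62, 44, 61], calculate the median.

46

Step 1: Sort the data in ascending order: [12, 18, 38, 42, 44, 44, 48, 52, 58, 61, 62, 83]
Step 2: The number of values is n = 12.
Step 3: Since n is even, the median is the average of positions 6 and 7:
  Median = (44 + 48) / 2 = 46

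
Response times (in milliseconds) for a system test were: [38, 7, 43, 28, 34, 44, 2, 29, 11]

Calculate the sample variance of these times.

249.4444

Step 1: Compute the mean: (38 + 7 + 43 + 28 + 34 + 44 + 2 + 29 + 11) / 9 = 26.2222
Step 2: Compute squared deviations from the mean:
  (38 - 26.2222)^2 = 138.716
  (7 - 26.2222)^2 = 369.4938
  (43 - 26.2222)^2 = 281.4938
  (28 - 26.2222)^2 = 3.1605
  (34 - 26.2222)^2 = 60.4938
  (44 - 26.2222)^2 = 316.0494
  (2 - 26.2222)^2 = 586.716
  (29 - 26.2222)^2 = 7.716
  (11 - 26.2222)^2 = 231.716
Step 3: Sum of squared deviations = 1995.5556
Step 4: Sample variance = 1995.5556 / 8 = 249.4444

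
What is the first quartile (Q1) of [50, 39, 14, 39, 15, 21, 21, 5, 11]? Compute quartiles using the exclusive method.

12.5

Step 1: Sort the data: [5, 11, 14, 15, 21, 21, 39, 39, 50]
Step 2: n = 9
Step 3: Using the exclusive quartile method:
  Q1 = 12.5
  Q2 (median) = 21
  Q3 = 39
  IQR = Q3 - Q1 = 39 - 12.5 = 26.5
Step 4: Q1 = 12.5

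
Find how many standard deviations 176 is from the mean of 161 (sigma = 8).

1.875

Step 1: Recall the z-score formula: z = (x - mu) / sigma
Step 2: Substitute values: z = (176 - 161) / 8
Step 3: z = 15 / 8 = 1.875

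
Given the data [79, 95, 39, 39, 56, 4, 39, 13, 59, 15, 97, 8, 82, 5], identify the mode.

39

Step 1: Count the frequency of each value:
  4: appears 1 time(s)
  5: appears 1 time(s)
  8: appears 1 time(s)
  13: appears 1 time(s)
  15: appears 1 time(s)
  39: appears 3 time(s)
  56: appears 1 time(s)
  59: appears 1 time(s)
  79: appears 1 time(s)
  82: appears 1 time(s)
  95: appears 1 time(s)
  97: appears 1 time(s)
Step 2: The value 39 appears most frequently (3 times).
Step 3: Mode = 39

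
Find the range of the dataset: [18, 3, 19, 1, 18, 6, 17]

18

Step 1: Identify the maximum value: max = 19
Step 2: Identify the minimum value: min = 1
Step 3: Range = max - min = 19 - 1 = 18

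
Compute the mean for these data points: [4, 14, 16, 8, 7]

9.8

Step 1: Sum all values: 4 + 14 + 16 + 8 + 7 = 49
Step 2: Count the number of values: n = 5
Step 3: Mean = sum / n = 49 / 5 = 9.8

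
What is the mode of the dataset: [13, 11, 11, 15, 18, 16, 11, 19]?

11

Step 1: Count the frequency of each value:
  11: appears 3 time(s)
  13: appears 1 time(s)
  15: appears 1 time(s)
  16: appears 1 time(s)
  18: appears 1 time(s)
  19: appears 1 time(s)
Step 2: The value 11 appears most frequently (3 times).
Step 3: Mode = 11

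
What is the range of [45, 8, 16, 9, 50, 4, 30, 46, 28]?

46

Step 1: Identify the maximum value: max = 50
Step 2: Identify the minimum value: min = 4
Step 3: Range = max - min = 50 - 4 = 46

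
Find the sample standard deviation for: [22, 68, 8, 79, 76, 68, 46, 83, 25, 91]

29.2278

Step 1: Compute the mean: 56.6
Step 2: Sum of squared deviations from the mean: 7688.4
Step 3: Sample variance = 7688.4 / 9 = 854.2667
Step 4: Standard deviation = sqrt(854.2667) = 29.2278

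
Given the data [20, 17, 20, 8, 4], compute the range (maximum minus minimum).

16

Step 1: Identify the maximum value: max = 20
Step 2: Identify the minimum value: min = 4
Step 3: Range = max - min = 20 - 4 = 16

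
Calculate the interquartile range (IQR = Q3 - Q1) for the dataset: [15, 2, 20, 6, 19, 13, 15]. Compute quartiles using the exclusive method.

13

Step 1: Sort the data: [2, 6, 13, 15, 15, 19, 20]
Step 2: n = 7
Step 3: Using the exclusive quartile method:
  Q1 = 6
  Q2 (median) = 15
  Q3 = 19
  IQR = Q3 - Q1 = 19 - 6 = 13
Step 4: IQR = 13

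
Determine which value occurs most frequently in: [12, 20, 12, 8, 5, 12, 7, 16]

12

Step 1: Count the frequency of each value:
  5: appears 1 time(s)
  7: appears 1 time(s)
  8: appears 1 time(s)
  12: appears 3 time(s)
  16: appears 1 time(s)
  20: appears 1 time(s)
Step 2: The value 12 appears most frequently (3 times).
Step 3: Mode = 12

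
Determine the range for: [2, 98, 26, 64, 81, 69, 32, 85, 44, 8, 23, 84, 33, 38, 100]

98

Step 1: Identify the maximum value: max = 100
Step 2: Identify the minimum value: min = 2
Step 3: Range = max - min = 100 - 2 = 98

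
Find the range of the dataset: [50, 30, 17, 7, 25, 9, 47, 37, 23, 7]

43

Step 1: Identify the maximum value: max = 50
Step 2: Identify the minimum value: min = 7
Step 3: Range = max - min = 50 - 7 = 43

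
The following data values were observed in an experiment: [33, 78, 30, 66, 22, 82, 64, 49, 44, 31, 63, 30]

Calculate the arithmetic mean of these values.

49.3333

Step 1: Sum all values: 33 + 78 + 30 + 66 + 22 + 82 + 64 + 49 + 44 + 31 + 63 + 30 = 592
Step 2: Count the number of values: n = 12
Step 3: Mean = sum / n = 592 / 12 = 49.3333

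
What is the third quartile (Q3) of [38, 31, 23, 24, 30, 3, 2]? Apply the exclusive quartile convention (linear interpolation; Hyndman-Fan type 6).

31

Step 1: Sort the data: [2, 3, 23, 24, 30, 31, 38]
Step 2: n = 7
Step 3: Using the exclusive quartile method:
  Q1 = 3
  Q2 (median) = 24
  Q3 = 31
  IQR = Q3 - Q1 = 31 - 3 = 28
Step 4: Q3 = 31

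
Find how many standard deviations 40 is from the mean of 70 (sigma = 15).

-2

Step 1: Recall the z-score formula: z = (x - mu) / sigma
Step 2: Substitute values: z = (40 - 70) / 15
Step 3: z = -30 / 15 = -2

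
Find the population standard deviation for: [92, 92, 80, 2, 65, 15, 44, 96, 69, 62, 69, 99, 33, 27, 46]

29.563

Step 1: Compute the mean: 59.4
Step 2: Sum of squared deviations from the mean: 13109.6
Step 3: Population variance = 13109.6 / 15 = 873.9733
Step 4: Standard deviation = sqrt(873.9733) = 29.563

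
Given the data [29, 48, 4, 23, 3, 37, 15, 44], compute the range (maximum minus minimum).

45

Step 1: Identify the maximum value: max = 48
Step 2: Identify the minimum value: min = 3
Step 3: Range = max - min = 48 - 3 = 45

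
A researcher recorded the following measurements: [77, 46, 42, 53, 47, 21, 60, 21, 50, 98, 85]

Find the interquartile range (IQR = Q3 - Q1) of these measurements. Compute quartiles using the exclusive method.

35

Step 1: Sort the data: [21, 21, 42, 46, 47, 50, 53, 60, 77, 85, 98]
Step 2: n = 11
Step 3: Using the exclusive quartile method:
  Q1 = 42
  Q2 (median) = 50
  Q3 = 77
  IQR = Q3 - Q1 = 77 - 42 = 35
Step 4: IQR = 35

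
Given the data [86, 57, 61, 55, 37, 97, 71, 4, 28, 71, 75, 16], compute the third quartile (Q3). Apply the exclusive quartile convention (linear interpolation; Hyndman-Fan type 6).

74

Step 1: Sort the data: [4, 16, 28, 37, 55, 57, 61, 71, 71, 75, 86, 97]
Step 2: n = 12
Step 3: Using the exclusive quartile method:
  Q1 = 30.25
  Q2 (median) = 59
  Q3 = 74
  IQR = Q3 - Q1 = 74 - 30.25 = 43.75
Step 4: Q3 = 74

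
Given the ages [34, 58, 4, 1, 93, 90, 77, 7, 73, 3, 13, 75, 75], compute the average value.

46.3846

Step 1: Sum all values: 34 + 58 + 4 + 1 + 93 + 90 + 77 + 7 + 73 + 3 + 13 + 75 + 75 = 603
Step 2: Count the number of values: n = 13
Step 3: Mean = sum / n = 603 / 13 = 46.3846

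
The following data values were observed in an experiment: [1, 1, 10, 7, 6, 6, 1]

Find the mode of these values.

1

Step 1: Count the frequency of each value:
  1: appears 3 time(s)
  6: appears 2 time(s)
  7: appears 1 time(s)
  10: appears 1 time(s)
Step 2: The value 1 appears most frequently (3 times).
Step 3: Mode = 1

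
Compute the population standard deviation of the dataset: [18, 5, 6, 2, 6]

5.4991

Step 1: Compute the mean: 7.4
Step 2: Sum of squared deviations from the mean: 151.2
Step 3: Population variance = 151.2 / 5 = 30.24
Step 4: Standard deviation = sqrt(30.24) = 5.4991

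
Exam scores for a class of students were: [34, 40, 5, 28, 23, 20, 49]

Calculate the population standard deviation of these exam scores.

13.2972

Step 1: Compute the mean: 28.4286
Step 2: Sum of squared deviations from the mean: 1237.7143
Step 3: Population variance = 1237.7143 / 7 = 176.8163
Step 4: Standard deviation = sqrt(176.8163) = 13.2972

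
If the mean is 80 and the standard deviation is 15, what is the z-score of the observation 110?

2

Step 1: Recall the z-score formula: z = (x - mu) / sigma
Step 2: Substitute values: z = (110 - 80) / 15
Step 3: z = 30 / 15 = 2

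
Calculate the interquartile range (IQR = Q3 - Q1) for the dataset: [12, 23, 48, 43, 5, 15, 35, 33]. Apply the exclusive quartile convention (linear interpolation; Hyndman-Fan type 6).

28.25

Step 1: Sort the data: [5, 12, 15, 23, 33, 35, 43, 48]
Step 2: n = 8
Step 3: Using the exclusive quartile method:
  Q1 = 12.75
  Q2 (median) = 28
  Q3 = 41
  IQR = Q3 - Q1 = 41 - 12.75 = 28.25
Step 4: IQR = 28.25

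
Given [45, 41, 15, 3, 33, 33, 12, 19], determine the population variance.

196.6094

Step 1: Compute the mean: (45 + 41 + 15 + 3 + 33 + 33 + 12 + 19) / 8 = 25.125
Step 2: Compute squared deviations from the mean:
  (45 - 25.125)^2 = 395.0156
  (41 - 25.125)^2 = 252.0156
  (15 - 25.125)^2 = 102.5156
  (3 - 25.125)^2 = 489.5156
  (33 - 25.125)^2 = 62.0156
  (33 - 25.125)^2 = 62.0156
  (12 - 25.125)^2 = 172.2656
  (19 - 25.125)^2 = 37.5156
Step 3: Sum of squared deviations = 1572.875
Step 4: Population variance = 1572.875 / 8 = 196.6094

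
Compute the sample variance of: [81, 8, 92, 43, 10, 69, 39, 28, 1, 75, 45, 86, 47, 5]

1009.6099

Step 1: Compute the mean: (81 + 8 + 92 + 43 + 10 + 69 + 39 + 28 + 1 + 75 + 45 + 86 + 47 + 5) / 14 = 44.9286
Step 2: Compute squared deviations from the mean:
  (81 - 44.9286)^2 = 1301.148
  (8 - 44.9286)^2 = 1363.7194
  (92 - 44.9286)^2 = 2215.7194
  (43 - 44.9286)^2 = 3.7194
  (10 - 44.9286)^2 = 1220.0051
  (69 - 44.9286)^2 = 579.4337
  (39 - 44.9286)^2 = 35.148
  (28 - 44.9286)^2 = 286.5765
  (1 - 44.9286)^2 = 1929.7194
  (75 - 44.9286)^2 = 904.2908
  (45 - 44.9286)^2 = 0.0051
  (86 - 44.9286)^2 = 1686.8622
  (47 - 44.9286)^2 = 4.2908
  (5 - 44.9286)^2 = 1594.2908
Step 3: Sum of squared deviations = 13124.9286
Step 4: Sample variance = 13124.9286 / 13 = 1009.6099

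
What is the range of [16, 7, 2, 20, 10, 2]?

18

Step 1: Identify the maximum value: max = 20
Step 2: Identify the minimum value: min = 2
Step 3: Range = max - min = 20 - 2 = 18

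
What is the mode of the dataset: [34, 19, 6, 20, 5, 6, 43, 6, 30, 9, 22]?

6

Step 1: Count the frequency of each value:
  5: appears 1 time(s)
  6: appears 3 time(s)
  9: appears 1 time(s)
  19: appears 1 time(s)
  20: appears 1 time(s)
  22: appears 1 time(s)
  30: appears 1 time(s)
  34: appears 1 time(s)
  43: appears 1 time(s)
Step 2: The value 6 appears most frequently (3 times).
Step 3: Mode = 6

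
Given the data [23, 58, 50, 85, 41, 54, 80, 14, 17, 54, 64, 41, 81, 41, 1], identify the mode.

41

Step 1: Count the frequency of each value:
  1: appears 1 time(s)
  14: appears 1 time(s)
  17: appears 1 time(s)
  23: appears 1 time(s)
  41: appears 3 time(s)
  50: appears 1 time(s)
  54: appears 2 time(s)
  58: appears 1 time(s)
  64: appears 1 time(s)
  80: appears 1 time(s)
  81: appears 1 time(s)
  85: appears 1 time(s)
Step 2: The value 41 appears most frequently (3 times).
Step 3: Mode = 41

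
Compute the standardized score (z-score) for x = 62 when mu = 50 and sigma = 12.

1

Step 1: Recall the z-score formula: z = (x - mu) / sigma
Step 2: Substitute values: z = (62 - 50) / 12
Step 3: z = 12 / 12 = 1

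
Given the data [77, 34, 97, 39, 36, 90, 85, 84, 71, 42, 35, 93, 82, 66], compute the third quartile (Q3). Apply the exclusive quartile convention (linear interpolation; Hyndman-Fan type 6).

86.25

Step 1: Sort the data: [34, 35, 36, 39, 42, 66, 71, 77, 82, 84, 85, 90, 93, 97]
Step 2: n = 14
Step 3: Using the exclusive quartile method:
  Q1 = 38.25
  Q2 (median) = 74
  Q3 = 86.25
  IQR = Q3 - Q1 = 86.25 - 38.25 = 48
Step 4: Q3 = 86.25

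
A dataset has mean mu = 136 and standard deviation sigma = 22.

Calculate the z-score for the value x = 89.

-2.1364

Step 1: Recall the z-score formula: z = (x - mu) / sigma
Step 2: Substitute values: z = (89 - 136) / 22
Step 3: z = -47 / 22 = -2.1364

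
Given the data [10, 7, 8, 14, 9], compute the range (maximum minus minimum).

7

Step 1: Identify the maximum value: max = 14
Step 2: Identify the minimum value: min = 7
Step 3: Range = max - min = 14 - 7 = 7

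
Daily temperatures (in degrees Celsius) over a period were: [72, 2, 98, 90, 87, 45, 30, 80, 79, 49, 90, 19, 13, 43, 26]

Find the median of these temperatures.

49

Step 1: Sort the data in ascending order: [2, 13, 19, 26, 30, 43, 45, 49, 72, 79, 80, 87, 90, 90, 98]
Step 2: The number of values is n = 15.
Step 3: Since n is odd, the median is the middle value at position 8: 49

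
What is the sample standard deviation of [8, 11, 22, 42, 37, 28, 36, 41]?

13.282

Step 1: Compute the mean: 28.125
Step 2: Sum of squared deviations from the mean: 1234.875
Step 3: Sample variance = 1234.875 / 7 = 176.4107
Step 4: Standard deviation = sqrt(176.4107) = 13.282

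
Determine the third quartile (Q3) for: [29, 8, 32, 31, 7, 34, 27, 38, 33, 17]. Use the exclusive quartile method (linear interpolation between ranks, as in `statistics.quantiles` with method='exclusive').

33.25

Step 1: Sort the data: [7, 8, 17, 27, 29, 31, 32, 33, 34, 38]
Step 2: n = 10
Step 3: Using the exclusive quartile method:
  Q1 = 14.75
  Q2 (median) = 30
  Q3 = 33.25
  IQR = Q3 - Q1 = 33.25 - 14.75 = 18.5
Step 4: Q3 = 33.25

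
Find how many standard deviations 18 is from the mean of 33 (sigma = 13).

-1.1538

Step 1: Recall the z-score formula: z = (x - mu) / sigma
Step 2: Substitute values: z = (18 - 33) / 13
Step 3: z = -15 / 13 = -1.1538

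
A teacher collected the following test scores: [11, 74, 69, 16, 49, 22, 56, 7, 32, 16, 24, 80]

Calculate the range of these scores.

73

Step 1: Identify the maximum value: max = 80
Step 2: Identify the minimum value: min = 7
Step 3: Range = max - min = 80 - 7 = 73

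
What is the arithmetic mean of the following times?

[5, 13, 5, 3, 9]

7

Step 1: Sum all values: 5 + 13 + 5 + 3 + 9 = 35
Step 2: Count the number of values: n = 5
Step 3: Mean = sum / n = 35 / 5 = 7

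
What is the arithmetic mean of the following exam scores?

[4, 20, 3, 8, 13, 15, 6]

9.8571

Step 1: Sum all values: 4 + 20 + 3 + 8 + 13 + 15 + 6 = 69
Step 2: Count the number of values: n = 7
Step 3: Mean = sum / n = 69 / 7 = 9.8571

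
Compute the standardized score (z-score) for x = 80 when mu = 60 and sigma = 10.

2

Step 1: Recall the z-score formula: z = (x - mu) / sigma
Step 2: Substitute values: z = (80 - 60) / 10
Step 3: z = 20 / 10 = 2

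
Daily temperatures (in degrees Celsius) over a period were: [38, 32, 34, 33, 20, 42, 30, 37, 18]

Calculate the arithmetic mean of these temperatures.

31.5556

Step 1: Sum all values: 38 + 32 + 34 + 33 + 20 + 42 + 30 + 37 + 18 = 284
Step 2: Count the number of values: n = 9
Step 3: Mean = sum / n = 284 / 9 = 31.5556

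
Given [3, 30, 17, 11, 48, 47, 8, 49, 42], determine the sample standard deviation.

18.8282

Step 1: Compute the mean: 28.3333
Step 2: Sum of squared deviations from the mean: 2836
Step 3: Sample variance = 2836 / 8 = 354.5
Step 4: Standard deviation = sqrt(354.5) = 18.8282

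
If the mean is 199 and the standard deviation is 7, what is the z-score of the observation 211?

1.7143

Step 1: Recall the z-score formula: z = (x - mu) / sigma
Step 2: Substitute values: z = (211 - 199) / 7
Step 3: z = 12 / 7 = 1.7143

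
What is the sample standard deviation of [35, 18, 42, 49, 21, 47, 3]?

17.1728

Step 1: Compute the mean: 30.7143
Step 2: Sum of squared deviations from the mean: 1769.4286
Step 3: Sample variance = 1769.4286 / 6 = 294.9048
Step 4: Standard deviation = sqrt(294.9048) = 17.1728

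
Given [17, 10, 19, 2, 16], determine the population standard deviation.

6.1774

Step 1: Compute the mean: 12.8
Step 2: Sum of squared deviations from the mean: 190.8
Step 3: Population variance = 190.8 / 5 = 38.16
Step 4: Standard deviation = sqrt(38.16) = 6.1774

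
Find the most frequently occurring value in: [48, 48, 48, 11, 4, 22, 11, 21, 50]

48

Step 1: Count the frequency of each value:
  4: appears 1 time(s)
  11: appears 2 time(s)
  21: appears 1 time(s)
  22: appears 1 time(s)
  48: appears 3 time(s)
  50: appears 1 time(s)
Step 2: The value 48 appears most frequently (3 times).
Step 3: Mode = 48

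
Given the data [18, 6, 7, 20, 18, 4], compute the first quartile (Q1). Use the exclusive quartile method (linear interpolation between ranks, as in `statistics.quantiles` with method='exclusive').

5.5

Step 1: Sort the data: [4, 6, 7, 18, 18, 20]
Step 2: n = 6
Step 3: Using the exclusive quartile method:
  Q1 = 5.5
  Q2 (median) = 12.5
  Q3 = 18.5
  IQR = Q3 - Q1 = 18.5 - 5.5 = 13
Step 4: Q1 = 5.5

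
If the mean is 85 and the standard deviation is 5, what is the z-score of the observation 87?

0.4

Step 1: Recall the z-score formula: z = (x - mu) / sigma
Step 2: Substitute values: z = (87 - 85) / 5
Step 3: z = 2 / 5 = 0.4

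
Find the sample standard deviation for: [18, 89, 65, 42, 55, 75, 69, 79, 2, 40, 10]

29.4733

Step 1: Compute the mean: 49.4545
Step 2: Sum of squared deviations from the mean: 8686.7273
Step 3: Sample variance = 8686.7273 / 10 = 868.6727
Step 4: Standard deviation = sqrt(868.6727) = 29.4733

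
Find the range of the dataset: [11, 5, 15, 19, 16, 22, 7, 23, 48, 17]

43

Step 1: Identify the maximum value: max = 48
Step 2: Identify the minimum value: min = 5
Step 3: Range = max - min = 48 - 5 = 43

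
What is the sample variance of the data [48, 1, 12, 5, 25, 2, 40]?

362.6667

Step 1: Compute the mean: (48 + 1 + 12 + 5 + 25 + 2 + 40) / 7 = 19
Step 2: Compute squared deviations from the mean:
  (48 - 19)^2 = 841
  (1 - 19)^2 = 324
  (12 - 19)^2 = 49
  (5 - 19)^2 = 196
  (25 - 19)^2 = 36
  (2 - 19)^2 = 289
  (40 - 19)^2 = 441
Step 3: Sum of squared deviations = 2176
Step 4: Sample variance = 2176 / 6 = 362.6667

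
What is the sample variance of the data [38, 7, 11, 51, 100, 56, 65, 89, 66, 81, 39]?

887.9636

Step 1: Compute the mean: (38 + 7 + 11 + 51 + 100 + 56 + 65 + 89 + 66 + 81 + 39) / 11 = 54.8182
Step 2: Compute squared deviations from the mean:
  (38 - 54.8182)^2 = 282.8512
  (7 - 54.8182)^2 = 2286.5785
  (11 - 54.8182)^2 = 1920.0331
  (51 - 54.8182)^2 = 14.5785
  (100 - 54.8182)^2 = 2041.3967
  (56 - 54.8182)^2 = 1.3967
  (65 - 54.8182)^2 = 103.6694
  (89 - 54.8182)^2 = 1168.3967
  (66 - 54.8182)^2 = 125.0331
  (81 - 54.8182)^2 = 685.4876
  (39 - 54.8182)^2 = 250.2149
Step 3: Sum of squared deviations = 8879.6364
Step 4: Sample variance = 8879.6364 / 10 = 887.9636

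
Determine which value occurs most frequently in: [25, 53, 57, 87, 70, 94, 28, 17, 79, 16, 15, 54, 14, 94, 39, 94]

94

Step 1: Count the frequency of each value:
  14: appears 1 time(s)
  15: appears 1 time(s)
  16: appears 1 time(s)
  17: appears 1 time(s)
  25: appears 1 time(s)
  28: appears 1 time(s)
  39: appears 1 time(s)
  53: appears 1 time(s)
  54: appears 1 time(s)
  57: appears 1 time(s)
  70: appears 1 time(s)
  79: appears 1 time(s)
  87: appears 1 time(s)
  94: appears 3 time(s)
Step 2: The value 94 appears most frequently (3 times).
Step 3: Mode = 94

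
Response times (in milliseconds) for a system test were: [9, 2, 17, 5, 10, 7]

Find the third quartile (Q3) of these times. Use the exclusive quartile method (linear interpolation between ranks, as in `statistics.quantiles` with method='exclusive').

11.75

Step 1: Sort the data: [2, 5, 7, 9, 10, 17]
Step 2: n = 6
Step 3: Using the exclusive quartile method:
  Q1 = 4.25
  Q2 (median) = 8
  Q3 = 11.75
  IQR = Q3 - Q1 = 11.75 - 4.25 = 7.5
Step 4: Q3 = 11.75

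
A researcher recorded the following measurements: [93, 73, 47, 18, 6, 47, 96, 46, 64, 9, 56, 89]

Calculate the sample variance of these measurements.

978.2424

Step 1: Compute the mean: (93 + 73 + 47 + 18 + 6 + 47 + 96 + 46 + 64 + 9 + 56 + 89) / 12 = 53.6667
Step 2: Compute squared deviations from the mean:
  (93 - 53.6667)^2 = 1547.1111
  (73 - 53.6667)^2 = 373.7778
  (47 - 53.6667)^2 = 44.4444
  (18 - 53.6667)^2 = 1272.1111
  (6 - 53.6667)^2 = 2272.1111
  (47 - 53.6667)^2 = 44.4444
  (96 - 53.6667)^2 = 1792.1111
  (46 - 53.6667)^2 = 58.7778
  (64 - 53.6667)^2 = 106.7778
  (9 - 53.6667)^2 = 1995.1111
  (56 - 53.6667)^2 = 5.4444
  (89 - 53.6667)^2 = 1248.4444
Step 3: Sum of squared deviations = 10760.6667
Step 4: Sample variance = 10760.6667 / 11 = 978.2424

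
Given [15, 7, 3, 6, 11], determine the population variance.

17.44

Step 1: Compute the mean: (15 + 7 + 3 + 6 + 11) / 5 = 8.4
Step 2: Compute squared deviations from the mean:
  (15 - 8.4)^2 = 43.56
  (7 - 8.4)^2 = 1.96
  (3 - 8.4)^2 = 29.16
  (6 - 8.4)^2 = 5.76
  (11 - 8.4)^2 = 6.76
Step 3: Sum of squared deviations = 87.2
Step 4: Population variance = 87.2 / 5 = 17.44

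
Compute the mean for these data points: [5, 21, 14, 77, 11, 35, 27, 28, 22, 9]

24.9

Step 1: Sum all values: 5 + 21 + 14 + 77 + 11 + 35 + 27 + 28 + 22 + 9 = 249
Step 2: Count the number of values: n = 10
Step 3: Mean = sum / n = 249 / 10 = 24.9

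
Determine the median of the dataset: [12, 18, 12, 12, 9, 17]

12

Step 1: Sort the data in ascending order: [9, 12, 12, 12, 17, 18]
Step 2: The number of values is n = 6.
Step 3: Since n is even, the median is the average of positions 3 and 4:
  Median = (12 + 12) / 2 = 12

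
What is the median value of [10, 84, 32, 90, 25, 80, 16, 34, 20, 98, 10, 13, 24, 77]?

28.5

Step 1: Sort the data in ascending order: [10, 10, 13, 16, 20, 24, 25, 32, 34, 77, 80, 84, 90, 98]
Step 2: The number of values is n = 14.
Step 3: Since n is even, the median is the average of positions 7 and 8:
  Median = (25 + 32) / 2 = 28.5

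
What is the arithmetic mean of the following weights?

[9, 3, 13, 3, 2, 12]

7

Step 1: Sum all values: 9 + 3 + 13 + 3 + 2 + 12 = 42
Step 2: Count the number of values: n = 6
Step 3: Mean = sum / n = 42 / 6 = 7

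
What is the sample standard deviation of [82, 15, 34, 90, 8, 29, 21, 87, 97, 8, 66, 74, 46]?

33.3382

Step 1: Compute the mean: 50.5385
Step 2: Sum of squared deviations from the mean: 13337.2308
Step 3: Sample variance = 13337.2308 / 12 = 1111.4359
Step 4: Standard deviation = sqrt(1111.4359) = 33.3382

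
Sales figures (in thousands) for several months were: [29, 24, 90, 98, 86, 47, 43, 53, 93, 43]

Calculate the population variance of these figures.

715.84

Step 1: Compute the mean: (29 + 24 + 90 + 98 + 86 + 47 + 43 + 53 + 93 + 43) / 10 = 60.6
Step 2: Compute squared deviations from the mean:
  (29 - 60.6)^2 = 998.56
  (24 - 60.6)^2 = 1339.56
  (90 - 60.6)^2 = 864.36
  (98 - 60.6)^2 = 1398.76
  (86 - 60.6)^2 = 645.16
  (47 - 60.6)^2 = 184.96
  (43 - 60.6)^2 = 309.76
  (53 - 60.6)^2 = 57.76
  (93 - 60.6)^2 = 1049.76
  (43 - 60.6)^2 = 309.76
Step 3: Sum of squared deviations = 7158.4
Step 4: Population variance = 7158.4 / 10 = 715.84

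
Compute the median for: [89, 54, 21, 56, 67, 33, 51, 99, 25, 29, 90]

54

Step 1: Sort the data in ascending order: [21, 25, 29, 33, 51, 54, 56, 67, 89, 90, 99]
Step 2: The number of values is n = 11.
Step 3: Since n is odd, the median is the middle value at position 6: 54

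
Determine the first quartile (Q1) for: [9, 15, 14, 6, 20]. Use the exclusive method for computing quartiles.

7.5

Step 1: Sort the data: [6, 9, 14, 15, 20]
Step 2: n = 5
Step 3: Using the exclusive quartile method:
  Q1 = 7.5
  Q2 (median) = 14
  Q3 = 17.5
  IQR = Q3 - Q1 = 17.5 - 7.5 = 10
Step 4: Q1 = 7.5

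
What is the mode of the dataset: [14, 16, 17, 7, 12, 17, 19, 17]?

17

Step 1: Count the frequency of each value:
  7: appears 1 time(s)
  12: appears 1 time(s)
  14: appears 1 time(s)
  16: appears 1 time(s)
  17: appears 3 time(s)
  19: appears 1 time(s)
Step 2: The value 17 appears most frequently (3 times).
Step 3: Mode = 17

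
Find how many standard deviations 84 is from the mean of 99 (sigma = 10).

-1.5

Step 1: Recall the z-score formula: z = (x - mu) / sigma
Step 2: Substitute values: z = (84 - 99) / 10
Step 3: z = -15 / 10 = -1.5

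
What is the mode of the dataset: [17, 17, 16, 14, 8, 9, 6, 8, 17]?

17

Step 1: Count the frequency of each value:
  6: appears 1 time(s)
  8: appears 2 time(s)
  9: appears 1 time(s)
  14: appears 1 time(s)
  16: appears 1 time(s)
  17: appears 3 time(s)
Step 2: The value 17 appears most frequently (3 times).
Step 3: Mode = 17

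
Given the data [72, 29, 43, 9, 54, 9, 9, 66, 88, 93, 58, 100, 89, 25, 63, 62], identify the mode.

9

Step 1: Count the frequency of each value:
  9: appears 3 time(s)
  25: appears 1 time(s)
  29: appears 1 time(s)
  43: appears 1 time(s)
  54: appears 1 time(s)
  58: appears 1 time(s)
  62: appears 1 time(s)
  63: appears 1 time(s)
  66: appears 1 time(s)
  72: appears 1 time(s)
  88: appears 1 time(s)
  89: appears 1 time(s)
  93: appears 1 time(s)
  100: appears 1 time(s)
Step 2: The value 9 appears most frequently (3 times).
Step 3: Mode = 9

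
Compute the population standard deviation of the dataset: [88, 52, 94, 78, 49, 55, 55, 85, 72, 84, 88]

16.0855

Step 1: Compute the mean: 72.7273
Step 2: Sum of squared deviations from the mean: 2846.1818
Step 3: Population variance = 2846.1818 / 11 = 258.7438
Step 4: Standard deviation = sqrt(258.7438) = 16.0855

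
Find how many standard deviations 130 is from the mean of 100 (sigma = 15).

2

Step 1: Recall the z-score formula: z = (x - mu) / sigma
Step 2: Substitute values: z = (130 - 100) / 15
Step 3: z = 30 / 15 = 2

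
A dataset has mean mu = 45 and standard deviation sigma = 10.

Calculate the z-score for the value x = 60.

1.5

Step 1: Recall the z-score formula: z = (x - mu) / sigma
Step 2: Substitute values: z = (60 - 45) / 10
Step 3: z = 15 / 10 = 1.5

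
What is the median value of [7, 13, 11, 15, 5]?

11

Step 1: Sort the data in ascending order: [5, 7, 11, 13, 15]
Step 2: The number of values is n = 5.
Step 3: Since n is odd, the median is the middle value at position 3: 11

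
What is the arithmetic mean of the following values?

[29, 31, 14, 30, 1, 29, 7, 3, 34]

19.7778

Step 1: Sum all values: 29 + 31 + 14 + 30 + 1 + 29 + 7 + 3 + 34 = 178
Step 2: Count the number of values: n = 9
Step 3: Mean = sum / n = 178 / 9 = 19.7778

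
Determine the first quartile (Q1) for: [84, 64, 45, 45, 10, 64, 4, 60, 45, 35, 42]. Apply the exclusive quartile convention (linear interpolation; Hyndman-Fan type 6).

35

Step 1: Sort the data: [4, 10, 35, 42, 45, 45, 45, 60, 64, 64, 84]
Step 2: n = 11
Step 3: Using the exclusive quartile method:
  Q1 = 35
  Q2 (median) = 45
  Q3 = 64
  IQR = Q3 - Q1 = 64 - 35 = 29
Step 4: Q1 = 35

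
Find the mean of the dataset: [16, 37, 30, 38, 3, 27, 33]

26.2857

Step 1: Sum all values: 16 + 37 + 30 + 38 + 3 + 27 + 33 = 184
Step 2: Count the number of values: n = 7
Step 3: Mean = sum / n = 184 / 7 = 26.2857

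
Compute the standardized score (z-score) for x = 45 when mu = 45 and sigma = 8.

0

Step 1: Recall the z-score formula: z = (x - mu) / sigma
Step 2: Substitute values: z = (45 - 45) / 8
Step 3: z = 0 / 8 = 0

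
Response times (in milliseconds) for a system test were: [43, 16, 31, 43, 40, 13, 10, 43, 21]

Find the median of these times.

31

Step 1: Sort the data in ascending order: [10, 13, 16, 21, 31, 40, 43, 43, 43]
Step 2: The number of values is n = 9.
Step 3: Since n is odd, the median is the middle value at position 5: 31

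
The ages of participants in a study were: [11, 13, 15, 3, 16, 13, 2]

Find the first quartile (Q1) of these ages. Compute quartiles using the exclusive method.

3

Step 1: Sort the data: [2, 3, 11, 13, 13, 15, 16]
Step 2: n = 7
Step 3: Using the exclusive quartile method:
  Q1 = 3
  Q2 (median) = 13
  Q3 = 15
  IQR = Q3 - Q1 = 15 - 3 = 12
Step 4: Q1 = 3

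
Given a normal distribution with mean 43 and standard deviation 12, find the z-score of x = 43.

0

Step 1: Recall the z-score formula: z = (x - mu) / sigma
Step 2: Substitute values: z = (43 - 43) / 12
Step 3: z = 0 / 12 = 0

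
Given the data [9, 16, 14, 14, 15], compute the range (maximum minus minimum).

7

Step 1: Identify the maximum value: max = 16
Step 2: Identify the minimum value: min = 9
Step 3: Range = max - min = 16 - 9 = 7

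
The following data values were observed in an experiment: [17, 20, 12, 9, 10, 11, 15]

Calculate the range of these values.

11

Step 1: Identify the maximum value: max = 20
Step 2: Identify the minimum value: min = 9
Step 3: Range = max - min = 20 - 9 = 11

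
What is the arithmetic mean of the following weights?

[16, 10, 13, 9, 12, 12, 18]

12.8571

Step 1: Sum all values: 16 + 10 + 13 + 9 + 12 + 12 + 18 = 90
Step 2: Count the number of values: n = 7
Step 3: Mean = sum / n = 90 / 7 = 12.8571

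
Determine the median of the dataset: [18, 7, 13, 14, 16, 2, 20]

14

Step 1: Sort the data in ascending order: [2, 7, 13, 14, 16, 18, 20]
Step 2: The number of values is n = 7.
Step 3: Since n is odd, the median is the middle value at position 4: 14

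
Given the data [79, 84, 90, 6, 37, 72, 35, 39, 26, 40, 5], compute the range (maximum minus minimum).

85

Step 1: Identify the maximum value: max = 90
Step 2: Identify the minimum value: min = 5
Step 3: Range = max - min = 90 - 5 = 85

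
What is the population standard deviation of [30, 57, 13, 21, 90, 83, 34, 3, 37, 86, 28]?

29.1417

Step 1: Compute the mean: 43.8182
Step 2: Sum of squared deviations from the mean: 9341.6364
Step 3: Population variance = 9341.6364 / 11 = 849.2397
Step 4: Standard deviation = sqrt(849.2397) = 29.1417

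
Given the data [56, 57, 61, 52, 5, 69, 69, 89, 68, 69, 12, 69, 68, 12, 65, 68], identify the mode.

69

Step 1: Count the frequency of each value:
  5: appears 1 time(s)
  12: appears 2 time(s)
  52: appears 1 time(s)
  56: appears 1 time(s)
  57: appears 1 time(s)
  61: appears 1 time(s)
  65: appears 1 time(s)
  68: appears 3 time(s)
  69: appears 4 time(s)
  89: appears 1 time(s)
Step 2: The value 69 appears most frequently (4 times).
Step 3: Mode = 69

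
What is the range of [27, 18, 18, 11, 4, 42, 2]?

40

Step 1: Identify the maximum value: max = 42
Step 2: Identify the minimum value: min = 2
Step 3: Range = max - min = 42 - 2 = 40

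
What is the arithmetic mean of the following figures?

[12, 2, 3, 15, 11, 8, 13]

9.1429

Step 1: Sum all values: 12 + 2 + 3 + 15 + 11 + 8 + 13 = 64
Step 2: Count the number of values: n = 7
Step 3: Mean = sum / n = 64 / 7 = 9.1429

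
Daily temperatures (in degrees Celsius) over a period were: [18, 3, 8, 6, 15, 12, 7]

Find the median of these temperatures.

8

Step 1: Sort the data in ascending order: [3, 6, 7, 8, 12, 15, 18]
Step 2: The number of values is n = 7.
Step 3: Since n is odd, the median is the middle value at position 4: 8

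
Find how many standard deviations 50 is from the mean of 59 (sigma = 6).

-1.5

Step 1: Recall the z-score formula: z = (x - mu) / sigma
Step 2: Substitute values: z = (50 - 59) / 6
Step 3: z = -9 / 6 = -1.5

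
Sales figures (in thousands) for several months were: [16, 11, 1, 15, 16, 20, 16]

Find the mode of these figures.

16

Step 1: Count the frequency of each value:
  1: appears 1 time(s)
  11: appears 1 time(s)
  15: appears 1 time(s)
  16: appears 3 time(s)
  20: appears 1 time(s)
Step 2: The value 16 appears most frequently (3 times).
Step 3: Mode = 16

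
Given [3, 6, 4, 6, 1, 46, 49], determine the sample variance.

454.2857

Step 1: Compute the mean: (3 + 6 + 4 + 6 + 1 + 46 + 49) / 7 = 16.4286
Step 2: Compute squared deviations from the mean:
  (3 - 16.4286)^2 = 180.3265
  (6 - 16.4286)^2 = 108.7551
  (4 - 16.4286)^2 = 154.4694
  (6 - 16.4286)^2 = 108.7551
  (1 - 16.4286)^2 = 238.0408
  (46 - 16.4286)^2 = 874.4694
  (49 - 16.4286)^2 = 1060.898
Step 3: Sum of squared deviations = 2725.7143
Step 4: Sample variance = 2725.7143 / 6 = 454.2857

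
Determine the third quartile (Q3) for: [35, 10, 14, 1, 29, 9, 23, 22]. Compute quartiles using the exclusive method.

27.5

Step 1: Sort the data: [1, 9, 10, 14, 22, 23, 29, 35]
Step 2: n = 8
Step 3: Using the exclusive quartile method:
  Q1 = 9.25
  Q2 (median) = 18
  Q3 = 27.5
  IQR = Q3 - Q1 = 27.5 - 9.25 = 18.25
Step 4: Q3 = 27.5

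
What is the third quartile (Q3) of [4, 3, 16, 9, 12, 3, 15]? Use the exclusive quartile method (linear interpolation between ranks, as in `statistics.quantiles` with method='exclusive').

15

Step 1: Sort the data: [3, 3, 4, 9, 12, 15, 16]
Step 2: n = 7
Step 3: Using the exclusive quartile method:
  Q1 = 3
  Q2 (median) = 9
  Q3 = 15
  IQR = Q3 - Q1 = 15 - 3 = 12
Step 4: Q3 = 15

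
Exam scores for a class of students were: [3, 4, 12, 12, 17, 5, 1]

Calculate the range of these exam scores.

16

Step 1: Identify the maximum value: max = 17
Step 2: Identify the minimum value: min = 1
Step 3: Range = max - min = 17 - 1 = 16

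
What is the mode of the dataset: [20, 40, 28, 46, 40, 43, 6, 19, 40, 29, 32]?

40

Step 1: Count the frequency of each value:
  6: appears 1 time(s)
  19: appears 1 time(s)
  20: appears 1 time(s)
  28: appears 1 time(s)
  29: appears 1 time(s)
  32: appears 1 time(s)
  40: appears 3 time(s)
  43: appears 1 time(s)
  46: appears 1 time(s)
Step 2: The value 40 appears most frequently (3 times).
Step 3: Mode = 40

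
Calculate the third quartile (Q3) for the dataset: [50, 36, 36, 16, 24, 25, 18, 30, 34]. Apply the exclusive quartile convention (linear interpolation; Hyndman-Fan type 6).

36

Step 1: Sort the data: [16, 18, 24, 25, 30, 34, 36, 36, 50]
Step 2: n = 9
Step 3: Using the exclusive quartile method:
  Q1 = 21
  Q2 (median) = 30
  Q3 = 36
  IQR = Q3 - Q1 = 36 - 21 = 15
Step 4: Q3 = 36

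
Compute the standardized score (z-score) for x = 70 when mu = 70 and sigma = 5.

0

Step 1: Recall the z-score formula: z = (x - mu) / sigma
Step 2: Substitute values: z = (70 - 70) / 5
Step 3: z = 0 / 5 = 0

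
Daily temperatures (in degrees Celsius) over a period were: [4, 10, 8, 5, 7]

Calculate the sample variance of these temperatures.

5.7

Step 1: Compute the mean: (4 + 10 + 8 + 5 + 7) / 5 = 6.8
Step 2: Compute squared deviations from the mean:
  (4 - 6.8)^2 = 7.84
  (10 - 6.8)^2 = 10.24
  (8 - 6.8)^2 = 1.44
  (5 - 6.8)^2 = 3.24
  (7 - 6.8)^2 = 0.04
Step 3: Sum of squared deviations = 22.8
Step 4: Sample variance = 22.8 / 4 = 5.7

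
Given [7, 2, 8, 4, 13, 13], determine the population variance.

17.1389

Step 1: Compute the mean: (7 + 2 + 8 + 4 + 13 + 13) / 6 = 7.8333
Step 2: Compute squared deviations from the mean:
  (7 - 7.8333)^2 = 0.6944
  (2 - 7.8333)^2 = 34.0278
  (8 - 7.8333)^2 = 0.0278
  (4 - 7.8333)^2 = 14.6944
  (13 - 7.8333)^2 = 26.6944
  (13 - 7.8333)^2 = 26.6944
Step 3: Sum of squared deviations = 102.8333
Step 4: Population variance = 102.8333 / 6 = 17.1389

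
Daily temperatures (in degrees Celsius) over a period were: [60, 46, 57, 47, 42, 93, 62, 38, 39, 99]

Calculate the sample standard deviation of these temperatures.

21.6233

Step 1: Compute the mean: 58.3
Step 2: Sum of squared deviations from the mean: 4208.1
Step 3: Sample variance = 4208.1 / 9 = 467.5667
Step 4: Standard deviation = sqrt(467.5667) = 21.6233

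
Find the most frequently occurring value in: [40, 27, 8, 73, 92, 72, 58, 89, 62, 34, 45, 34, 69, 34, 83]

34

Step 1: Count the frequency of each value:
  8: appears 1 time(s)
  27: appears 1 time(s)
  34: appears 3 time(s)
  40: appears 1 time(s)
  45: appears 1 time(s)
  58: appears 1 time(s)
  62: appears 1 time(s)
  69: appears 1 time(s)
  72: appears 1 time(s)
  73: appears 1 time(s)
  83: appears 1 time(s)
  89: appears 1 time(s)
  92: appears 1 time(s)
Step 2: The value 34 appears most frequently (3 times).
Step 3: Mode = 34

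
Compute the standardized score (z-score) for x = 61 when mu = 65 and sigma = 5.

-0.8

Step 1: Recall the z-score formula: z = (x - mu) / sigma
Step 2: Substitute values: z = (61 - 65) / 5
Step 3: z = -4 / 5 = -0.8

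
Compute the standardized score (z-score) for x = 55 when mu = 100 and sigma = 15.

-3

Step 1: Recall the z-score formula: z = (x - mu) / sigma
Step 2: Substitute values: z = (55 - 100) / 15
Step 3: z = -45 / 15 = -3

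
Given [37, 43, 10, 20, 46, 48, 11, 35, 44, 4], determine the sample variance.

283.9556

Step 1: Compute the mean: (37 + 43 + 10 + 20 + 46 + 48 + 11 + 35 + 44 + 4) / 10 = 29.8
Step 2: Compute squared deviations from the mean:
  (37 - 29.8)^2 = 51.84
  (43 - 29.8)^2 = 174.24
  (10 - 29.8)^2 = 392.04
  (20 - 29.8)^2 = 96.04
  (46 - 29.8)^2 = 262.44
  (48 - 29.8)^2 = 331.24
  (11 - 29.8)^2 = 353.44
  (35 - 29.8)^2 = 27.04
  (44 - 29.8)^2 = 201.64
  (4 - 29.8)^2 = 665.64
Step 3: Sum of squared deviations = 2555.6
Step 4: Sample variance = 2555.6 / 9 = 283.9556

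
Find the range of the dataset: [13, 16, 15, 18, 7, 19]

12

Step 1: Identify the maximum value: max = 19
Step 2: Identify the minimum value: min = 7
Step 3: Range = max - min = 19 - 7 = 12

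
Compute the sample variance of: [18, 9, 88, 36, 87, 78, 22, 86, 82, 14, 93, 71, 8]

1234.6923

Step 1: Compute the mean: (18 + 9 + 88 + 36 + 87 + 78 + 22 + 86 + 82 + 14 + 93 + 71 + 8) / 13 = 53.2308
Step 2: Compute squared deviations from the mean:
  (18 - 53.2308)^2 = 1241.2071
  (9 - 53.2308)^2 = 1956.3609
  (88 - 53.2308)^2 = 1208.8994
  (36 - 53.2308)^2 = 296.8994
  (87 - 53.2308)^2 = 1140.3609
  (78 - 53.2308)^2 = 613.5148
  (22 - 53.2308)^2 = 975.3609
  (86 - 53.2308)^2 = 1073.8225
  (82 - 53.2308)^2 = 827.6686
  (14 - 53.2308)^2 = 1539.0533
  (93 - 53.2308)^2 = 1581.5917
  (71 - 53.2308)^2 = 315.7456
  (8 - 53.2308)^2 = 2045.8225
Step 3: Sum of squared deviations = 14816.3077
Step 4: Sample variance = 14816.3077 / 12 = 1234.6923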